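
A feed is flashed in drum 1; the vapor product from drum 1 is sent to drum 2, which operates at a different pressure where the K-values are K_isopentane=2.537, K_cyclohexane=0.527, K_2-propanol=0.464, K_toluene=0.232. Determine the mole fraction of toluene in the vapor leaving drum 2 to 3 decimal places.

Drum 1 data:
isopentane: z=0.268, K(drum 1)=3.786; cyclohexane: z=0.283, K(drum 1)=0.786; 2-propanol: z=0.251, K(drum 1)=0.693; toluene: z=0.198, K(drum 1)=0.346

y_toluene (drum 2) = 0.035

Drum 1:
Newton iteration, ψ₁⁰ = 0.37:
  ψ₁ = 0.370: g = 0.0441, g' = -0.697 → ψ₁ = 0.433
  ψ₁ = 0.433: g = 0.0020, g' = -0.639 → ψ₁ = 0.436
Converged at ψ₁ = 0.436.
Drum-1 compositions:
  isopentane: x = 0.121, y = 0.458
  cyclohexane: x = 0.312, y = 0.245
  2-propanol: x = 0.290, y = 0.201
  toluene: x = 0.277, y = 0.096
Drum-2 feed = drum-1 vapor: z₂ = (0.4579, 0.2453, 0.2008, 0.0959).
Drum 2:
Rachford–Rice: g(ψ₂) = Σ zᵢ(Kᵢ−1)/(1+ψ₂(Kᵢ−1)) = 0.
g(0) = ΣzᵢKᵢ − 1 = 0.407 and g(1) = 1 − Σzᵢ/Kᵢ = -0.492, so a root lies in (0, 1).
Iterate (Newton) starting at ψ₂ = 0.5:
  ψ₂ = 0.500: g = -0.0206, g' = -0.697 → ψ₂ = 0.470
Converged at ψ₂ = 0.470.
  isopentane: x = 0.266, y = 0.674
  cyclohexane: x = 0.316, y = 0.166
  2-propanol: x = 0.269, y = 0.125
  toluene: x = 0.150, y = 0.035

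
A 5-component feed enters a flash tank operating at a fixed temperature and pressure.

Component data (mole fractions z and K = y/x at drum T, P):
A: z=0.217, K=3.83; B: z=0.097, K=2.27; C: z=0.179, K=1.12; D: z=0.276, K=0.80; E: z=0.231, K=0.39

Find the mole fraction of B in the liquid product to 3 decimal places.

x_B = 0.053

Iterate (Newton) starting at ψ = 0.5:
  ψ = 0.500: g = 0.0858, g' = -0.550 → ψ = 0.656
  ψ = 0.656: g = 0.0037, g' = -0.515 → ψ = 0.663
Converged at ψ = 0.663.
Compositions from xᵢ = zᵢ/(1+ψ(Kᵢ−1)), yᵢ = Kᵢxᵢ:
  A: x = 0.075, y = 0.289
  B: x = 0.053, y = 0.120
  C: x = 0.166, y = 0.186
  D: x = 0.318, y = 0.255
  E: x = 0.388, y = 0.151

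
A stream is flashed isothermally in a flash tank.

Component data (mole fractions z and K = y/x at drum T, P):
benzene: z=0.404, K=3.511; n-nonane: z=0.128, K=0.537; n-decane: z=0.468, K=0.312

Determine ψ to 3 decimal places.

ψ = 0.390

Material balance + equilibrium reduce to Σ zᵢ(Kᵢ−1)/(1+ψ(Kᵢ−1)) = 0.
g(0) = ΣzᵢKᵢ − 1 = 0.633 and g(1) = 1 − Σzᵢ/Kᵢ = -0.853, so a root lies in (0, 1).
Newton–Raphson from ψ = 0.63:
  ψ = 0.630: g = -0.2591, g' = -1.127 → ψ = 0.400
  ψ = 0.400: g = -0.0110, g' = -1.097 → ψ = 0.390
Converged at ψ = 0.390.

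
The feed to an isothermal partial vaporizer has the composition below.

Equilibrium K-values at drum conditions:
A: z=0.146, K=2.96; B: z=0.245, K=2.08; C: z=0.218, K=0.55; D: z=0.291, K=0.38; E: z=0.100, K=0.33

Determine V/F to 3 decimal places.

V/F = 0.244

Rachford–Rice: g(V/F) = Σ zᵢ(Kᵢ−1)/(1+V/F(Kᵢ−1)) = 0.
Check two-phase: ΣzᵢKᵢ = 1.205 > 1 and Σzᵢ/Kᵢ = 1.632 > 1, so g(0) = 0.205 > 0 and g(1) = -0.632 < 0.
Newton iteration, V/F⁰ = 0.35:
  V/F = 0.350: g = -0.0726, g' = -0.669 → V/F = 0.241
  V/F = 0.241: g = 0.0020, g' = -0.712 → V/F = 0.244
Converged at V/F = 0.244.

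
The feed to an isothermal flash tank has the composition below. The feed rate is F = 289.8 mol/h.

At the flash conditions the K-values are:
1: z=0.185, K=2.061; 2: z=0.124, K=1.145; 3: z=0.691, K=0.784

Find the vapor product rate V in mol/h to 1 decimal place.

Newton iteration, ψ⁰ = 0.5:
  ψ = 0.500: g = -0.0223, g' = -0.132 → ψ = 0.331
  ψ = 0.331: g = 0.0017, g' = -0.154 → ψ = 0.342
Converged at ψ = 0.342.
Then V = ψ·F = 0.3420·289.8 = 99.1 mol/h and L = F − V = 190.7 mol/h.

V = 99.1 mol/h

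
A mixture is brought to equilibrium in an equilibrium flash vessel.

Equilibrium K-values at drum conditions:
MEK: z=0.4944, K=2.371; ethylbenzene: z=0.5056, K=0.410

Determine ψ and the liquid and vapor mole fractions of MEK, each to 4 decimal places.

ψ = 0.4692, x_MEK = 0.3009, y_MEK = 0.7134

Rachford–Rice: g(ψ) = Σ zᵢ(Kᵢ−1)/(1+ψ(Kᵢ−1)) = 0.
Check two-phase: ΣzᵢKᵢ = 1.3795 > 1 and Σzᵢ/Kᵢ = 1.4417 > 1, so g(0) = 0.3795 > 0 and g(1) = -0.4417 < 0.
Binary case is linear: z₁(K₁−1)(1+ψ(K₂−1)) + z₂(K₂−1)(1+ψ(K₁−1)) = 0
⇒ ψ = [z₁(K₁−1)+z₂(K₂−1)] / [−(K₁−1)(K₂−1)] = 0.37952/0.80889 = 0.4692
Compositions from xᵢ = zᵢ/(1+ψ(Kᵢ−1)), yᵢ = Kᵢxᵢ:
  MEK: x = 0.3009, y = 0.7134
  ethylbenzene: x = 0.6991, y = 0.2866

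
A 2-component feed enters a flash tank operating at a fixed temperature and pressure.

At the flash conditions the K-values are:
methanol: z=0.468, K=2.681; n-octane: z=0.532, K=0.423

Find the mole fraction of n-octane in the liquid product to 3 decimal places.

x_n-octane = 0.744

Material balance + equilibrium reduce to Σ zᵢ(Kᵢ−1)/(1+β(Kᵢ−1)) = 0.
g(0) = ΣzᵢKᵢ − 1 = 0.480 and g(1) = 1 − Σzᵢ/Kᵢ = -0.432, so a root lies in (0, 1).
Binary case is linear: z₁(K₁−1)(1+β(K₂−1)) + z₂(K₂−1)(1+β(K₁−1)) = 0
⇒ β = [z₁(K₁−1)+z₂(K₂−1)] / [−(K₁−1)(K₂−1)] = 0.4797/0.9699 = 0.495
Compositions from xᵢ = zᵢ/(1+β(Kᵢ−1)), yᵢ = Kᵢxᵢ:
  methanol: x = 0.256, y = 0.685
  n-octane: x = 0.744, y = 0.315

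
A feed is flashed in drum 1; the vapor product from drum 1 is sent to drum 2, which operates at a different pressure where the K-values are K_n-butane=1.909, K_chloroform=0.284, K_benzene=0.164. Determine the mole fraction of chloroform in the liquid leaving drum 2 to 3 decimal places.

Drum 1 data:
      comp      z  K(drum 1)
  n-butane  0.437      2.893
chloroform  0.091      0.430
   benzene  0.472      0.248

x_chloroform (drum 2) = 0.105

Drum 1:
Newton iteration, ψ₁⁰ = 0.5:
  ψ₁ = 0.500: g = -0.2164, g' = -1.157 → ψ₁ = 0.313
  ψ₁ = 0.313: g = -0.0078, g' = -1.118 → ψ₁ = 0.306
Converged at ψ₁ = 0.306.
Drum-1 compositions:
  n-butane: x = 0.277, y = 0.801
  chloroform: x = 0.110, y = 0.047
  benzene: x = 0.613, y = 0.152
Drum-2 feed = drum-1 vapor: z₂ = (0.8006, 0.0474, 0.1520).
Drum 2:
Material balance + equilibrium reduce to Σ zᵢ(Kᵢ−1)/(1+ψ₂(Kᵢ−1)) = 0.
Check two-phase: ΣzᵢKᵢ = 1.567 > 1 and Σzᵢ/Kᵢ = 1.513 > 1, so g(0) = 0.567 > 0 and g(1) = -0.513 < 0.
Newton–Raphson from ψ₂ = 0.63:
  ψ₂ = 0.630: g = 0.1324, g' = -0.822 → ψ₂ = 0.791
  ψ₂ = 0.791: g = -0.0301, g' = -1.279 → ψ₂ = 0.767
  ψ₂ = 0.767: g = -0.0012, g' = -1.176 → ψ₂ = 0.766
Converged at ψ₂ = 0.766.
  n-butane: x = 0.472, y = 0.901
  chloroform: x = 0.105, y = 0.030
  benzene: x = 0.423, y = 0.069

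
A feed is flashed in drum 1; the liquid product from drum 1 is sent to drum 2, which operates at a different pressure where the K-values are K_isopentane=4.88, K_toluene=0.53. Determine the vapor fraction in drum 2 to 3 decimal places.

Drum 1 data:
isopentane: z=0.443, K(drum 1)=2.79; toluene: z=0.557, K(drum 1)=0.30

V/F (drum 2) = 0.413

Drum 1:
Let ψ₁ = V/F and solve Σ zᵢ(Kᵢ−1)/(1+ψ₁(Kᵢ−1)) = 0.
Feasibility: ΣzᵢKᵢ = 1.403, Σzᵢ/Kᵢ = 2.015 — both > 1, two phases present.
Binary case is linear: z₁(K₁−1)(1+ψ₁(K₂−1)) + z₂(K₂−1)(1+ψ₁(K₁−1)) = 0
⇒ ψ₁ = [z₁(K₁−1)+z₂(K₂−1)] / [−(K₁−1)(K₂−1)] = 0.4031/1.2530 = 0.322
Drum-1 compositions:
  isopentane: x = 0.281, y = 0.784
  toluene: x = 0.719, y = 0.216
Drum-2 feed = drum-1 liquid: z₂ = (0.2811, 0.7189).
Drum 2:
Binary case is linear: z₁(K₁−1)(1+ψ₂(K₂−1)) + z₂(K₂−1)(1+ψ₂(K₁−1)) = 0
⇒ ψ₂ = [z₁(K₁−1)+z₂(K₂−1)] / [−(K₁−1)(K₂−1)] = 0.7529/1.8236 = 0.413
  isopentane: x = 0.108, y = 0.527
  toluene: x = 0.892, y = 0.473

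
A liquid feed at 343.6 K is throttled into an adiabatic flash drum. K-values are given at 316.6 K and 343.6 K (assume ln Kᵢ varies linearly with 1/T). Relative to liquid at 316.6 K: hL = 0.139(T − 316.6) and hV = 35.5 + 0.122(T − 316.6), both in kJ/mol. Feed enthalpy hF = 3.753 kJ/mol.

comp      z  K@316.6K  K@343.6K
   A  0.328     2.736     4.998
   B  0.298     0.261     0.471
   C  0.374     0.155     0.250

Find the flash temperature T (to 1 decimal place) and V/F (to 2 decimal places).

T = 320.8 K, V/F = 0.09

Adiabatic flash: solve Rachford–Rice at each trial T, then check hF = ψ·hV(T) + (1−ψ)·hL(T).
  T = 316.6 K: K = (2.736, 0.261, 0.155), RR gives ψ = 0.024, H_out = 0.848 kJ/mol
  T = 343.6 K: K = (4.998, 0.471, 0.250), RR gives ψ = 0.331, H_out = 15.356 kJ/mol
  T = 330.1 K: K = (3.744, 0.355, 0.199), RR gives ψ = 0.202, H_out = 9.012 kJ/mol
  T = 323.4 K: K = (3.215, 0.306, 0.176), RR gives ψ = 0.124, H_out = 5.341 kJ/mol
  T = 320.0 K: K = (2.968, 0.283, 0.165), RR gives ψ = 0.078, H_out = 3.221 kJ/mol
  T = 321.7 K: K = (3.090, 0.294, 0.171), RR gives ψ = 0.102, H_out = 4.308 kJ/mol
Linear interpolation between T = 320.0 (H_out = 3.221) and T = 321.7 (H_out = 4.308) on hF = 3.753 gives T ≈ 320.8 K, at which ψ = 0.09.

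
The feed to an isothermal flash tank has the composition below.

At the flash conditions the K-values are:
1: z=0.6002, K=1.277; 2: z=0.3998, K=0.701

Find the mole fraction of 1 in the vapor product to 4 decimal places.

y_1 = 0.6629

Newton–Raphson from ψ = 0.6:
  ψ = 0.6000: g = -0.00311, g' = -0.0869 → ψ = 0.5642
  ψ = 0.5642: g = -0.00001, g' = -0.0862 → ψ = 0.5640
Converged at ψ = 0.5640.
Compositions from xᵢ = zᵢ/(1+ψ(Kᵢ−1)), yᵢ = Kᵢxᵢ:
  1: x = 0.5191, y = 0.6629
  2: x = 0.4809, y = 0.3371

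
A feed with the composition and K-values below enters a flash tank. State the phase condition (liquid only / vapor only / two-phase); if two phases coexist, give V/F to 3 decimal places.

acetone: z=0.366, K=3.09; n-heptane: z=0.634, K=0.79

vapor only

ΣzᵢKᵢ = 1.632; Σzᵢ/Kᵢ = 0.921.
Since Σzᵢ/Kᵢ < 1 the mixture is above its dew point — single vapor phase.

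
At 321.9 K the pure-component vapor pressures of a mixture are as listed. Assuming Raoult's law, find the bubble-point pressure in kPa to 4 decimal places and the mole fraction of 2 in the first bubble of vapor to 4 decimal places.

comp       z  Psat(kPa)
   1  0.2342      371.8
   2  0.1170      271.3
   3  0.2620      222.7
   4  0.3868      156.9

Pbub = 237.8540 kPa, y_2 = 0.1335

At the bubble point ψ → 0, so ΣzᵢKᵢ = 1 with Kᵢ = Pᵢˢᵃᵗ/P ⇒ P = ΣzᵢPᵢˢᵃᵗ.
P = 0.2342·371.8 + 0.1170·271.3 + 0.2620·222.7 + 0.3868·156.9 = 237.8540 kPa
yᵢ = zᵢPᵢˢᵃᵗ/P ⇒ y_2 = 0.1170·271.3/237.8540 = 0.1335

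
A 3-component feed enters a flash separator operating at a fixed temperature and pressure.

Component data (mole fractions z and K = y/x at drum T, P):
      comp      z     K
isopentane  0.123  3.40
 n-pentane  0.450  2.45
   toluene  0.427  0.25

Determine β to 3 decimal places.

Material balance + equilibrium reduce to Σ zᵢ(Kᵢ−1)/(1+β(Kᵢ−1)) = 0.
g(0) = ΣzᵢKᵢ − 1 = 0.627 and g(1) = 1 − Σzᵢ/Kᵢ = -0.928, so a root lies in (0, 1).
Newton–Raphson from β = 0.44:
  β = 0.440: g = 0.0639, g' = -1.055 → β = 0.501
  β = 0.501: g = -0.0006, g' = -1.080 → β = 0.500
Converged at β = 0.500.

β = 0.500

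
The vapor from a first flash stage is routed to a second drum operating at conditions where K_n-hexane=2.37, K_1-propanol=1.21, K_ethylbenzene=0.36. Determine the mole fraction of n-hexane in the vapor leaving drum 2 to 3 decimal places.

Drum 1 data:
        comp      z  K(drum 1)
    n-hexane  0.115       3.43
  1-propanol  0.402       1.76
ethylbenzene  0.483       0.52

y_n-hexane (drum 2) = 0.289

Drum 1:
Rachford–Rice: g(ψ₁) = Σ zᵢ(Kᵢ−1)/(1+ψ₁(Kᵢ−1)) = 0.
Feasibility: ΣzᵢKᵢ = 1.353, Σzᵢ/Kᵢ = 1.191 — both > 1, two phases present.
Newton–Raphson from ψ₁ = 0.5:
  ψ₁ = 0.500: g = 0.0425, g' = -0.453 → ψ₁ = 0.594
  ψ₁ = 0.594: g = 0.0006, g' = -0.442 → ψ₁ = 0.595
Converged at ψ₁ = 0.595.
Drum-1 compositions:
  n-hexane: x = 0.047, y = 0.161
  1-propanol: x = 0.277, y = 0.487
  ethylbenzene: x = 0.676, y = 0.352
Drum-2 feed = drum-1 vapor: z₂ = (0.1612, 0.4871, 0.3516).
Drum 2:
Newton iteration, ψ₂⁰ = 0.57:
  ψ₂ = 0.570: g = -0.1389, g' = -0.470 → ψ₂ = 0.274
  ψ₂ = 0.274: g = -0.0156, g' = -0.391 → ψ₂ = 0.234
Converged at ψ₂ = 0.234.
  n-hexane: x = 0.122, y = 0.289
  1-propanol: x = 0.464, y = 0.562
  ethylbenzene: x = 0.414, y = 0.149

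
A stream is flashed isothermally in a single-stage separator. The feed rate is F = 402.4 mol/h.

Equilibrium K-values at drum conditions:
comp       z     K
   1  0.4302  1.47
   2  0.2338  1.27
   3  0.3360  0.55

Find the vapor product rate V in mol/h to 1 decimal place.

Material balance + equilibrium reduce to Σ zᵢ(Kᵢ−1)/(1+ψ(Kᵢ−1)) = 0.
Check two-phase: ΣzᵢKᵢ = 1.1141 > 1 and Σzᵢ/Kᵢ = 1.0877 > 1, so g(0) = 0.1141 > 0 and g(1) = -0.0877 < 0.
Iterate (Newton) starting at ψ = 0.51:
  ψ = 0.5100: g = 0.02235, g' = -0.1896 → ψ = 0.6279
  ψ = 0.6279: g = -0.00064, g' = -0.2013 → ψ = 0.6247
Converged at ψ = 0.6247.
Then V = ψ·F = 0.6247·402.4 = 251.4 mol/h and L = F − V = 151.0 mol/h.

V = 251.4 mol/h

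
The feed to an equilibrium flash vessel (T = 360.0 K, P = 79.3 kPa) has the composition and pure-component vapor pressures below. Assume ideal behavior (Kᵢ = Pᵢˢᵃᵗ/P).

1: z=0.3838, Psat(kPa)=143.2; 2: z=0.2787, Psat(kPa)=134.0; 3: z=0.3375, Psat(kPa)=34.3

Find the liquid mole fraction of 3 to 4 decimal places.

x_3 = 0.5711

Raoult's law: Kᵢ = Pᵢˢᵃᵗ/P = Pᵢˢᵃᵗ/79.3.
  K_1 = 143.2/79.3 = 1.805801, K_2 = 134.0/79.3 = 1.689786, K_3 = 34.3/79.3 = 0.432535
Let β = V/F and solve Σ zᵢ(Kᵢ−1)/(1+β(Kᵢ−1)) = 0.
Feasibility: ΣzᵢKᵢ = 1.3100, Σzᵢ/Kᵢ = 1.1578 — both > 1, two phases present.
Newton–Raphson from β = 0.5:
  β = 0.5000: g = 0.09601, g' = -0.4118 → β = 0.7332
  β = 0.7332: g = -0.00588, g' = -0.4757 → β = 0.7208
  β = 0.7208: g = -0.00003, g' = -0.4701 → β = 0.7207
Converged at β = 0.7207.
Compositions from xᵢ = zᵢ/(1+β(Kᵢ−1)), yᵢ = Kᵢxᵢ:
  1: x = 0.2428, y = 0.4384
  2: x = 0.1862, y = 0.3146
  3: x = 0.5711, y = 0.2470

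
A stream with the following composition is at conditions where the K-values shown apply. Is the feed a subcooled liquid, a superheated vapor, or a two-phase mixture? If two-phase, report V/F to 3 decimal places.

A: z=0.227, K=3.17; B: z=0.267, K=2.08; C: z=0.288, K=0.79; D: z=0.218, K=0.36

ΣzᵢKᵢ = 1.581; Σzᵢ/Kᵢ = 1.170.
Both exceed 1, so a two-phase solution exists.
Newton–Raphson from ψ = 0.48:
  ψ = 0.480: g = 0.1625, g' = -0.593 → ψ = 0.754
  ψ = 0.754: g = 0.0043, g' = -0.600 → ψ = 0.761
Converged at ψ = 0.761.

two-phase, V/F = 0.761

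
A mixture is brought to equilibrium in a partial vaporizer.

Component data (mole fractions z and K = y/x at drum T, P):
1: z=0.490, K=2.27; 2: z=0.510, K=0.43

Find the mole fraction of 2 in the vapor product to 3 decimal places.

y_2 = 0.297

Rachford–Rice: g(ψ) = Σ zᵢ(Kᵢ−1)/(1+ψ(Kᵢ−1)) = 0.
Check two-phase: ΣzᵢKᵢ = 1.332 > 1 and Σzᵢ/Kᵢ = 1.402 > 1, so g(0) = 0.332 > 0 and g(1) = -0.402 < 0.
Binary case is linear: z₁(K₁−1)(1+ψ(K₂−1)) + z₂(K₂−1)(1+ψ(K₁−1)) = 0
⇒ ψ = [z₁(K₁−1)+z₂(K₂−1)] / [−(K₁−1)(K₂−1)] = 0.3316/0.7239 = 0.458
Compositions from xᵢ = zᵢ/(1+ψ(Kᵢ−1)), yᵢ = Kᵢxᵢ:
  1: x = 0.310, y = 0.703
  2: x = 0.690, y = 0.297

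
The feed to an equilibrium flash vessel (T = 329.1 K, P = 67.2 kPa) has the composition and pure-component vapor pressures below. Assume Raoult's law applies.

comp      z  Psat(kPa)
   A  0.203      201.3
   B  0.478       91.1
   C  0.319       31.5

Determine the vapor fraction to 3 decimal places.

Raoult's law: Kᵢ = Pᵢˢᵃᵗ/P = Pᵢˢᵃᵗ/67.2.
  K_A = 201.3/67.2 = 2.99554, K_B = 91.1/67.2 = 1.35565, K_C = 31.5/67.2 = 0.46875
Newton iteration, ψ⁰ = 0.5:
  ψ = 0.500: g = 0.1163, g' = -0.413 → ψ = 0.782
  ψ = 0.782: g = 0.0015, g' = -0.424 → ψ = 0.785
Converged at ψ = 0.785.

ψ = 0.785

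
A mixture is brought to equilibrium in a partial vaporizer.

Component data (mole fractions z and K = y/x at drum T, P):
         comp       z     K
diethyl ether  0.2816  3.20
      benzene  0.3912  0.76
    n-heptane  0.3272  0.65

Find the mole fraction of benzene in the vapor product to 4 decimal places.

y_benzene = 0.3509

Material balance + equilibrium reduce to Σ zᵢ(Kᵢ−1)/(1+ψ(Kᵢ−1)) = 0.
g(0) = ΣzᵢKᵢ − 1 = 0.4111 and g(1) = 1 − Σzᵢ/Kᵢ = -0.1061, so a root lies in (0, 1).
Iterate (Newton) starting at ψ = 0.54:
  ψ = 0.5400: g = 0.03407, g' = -0.3754 → ψ = 0.6308
  ψ = 0.6308: g = 0.00187, g' = -0.3364 → ψ = 0.6363
Converged at ψ = 0.6363.
Compositions from xᵢ = zᵢ/(1+ψ(Kᵢ−1)), yᵢ = Kᵢxᵢ:
  diethyl ether: x = 0.1173, y = 0.3755
  benzene: x = 0.4617, y = 0.3509
  n-heptane: x = 0.4210, y = 0.2736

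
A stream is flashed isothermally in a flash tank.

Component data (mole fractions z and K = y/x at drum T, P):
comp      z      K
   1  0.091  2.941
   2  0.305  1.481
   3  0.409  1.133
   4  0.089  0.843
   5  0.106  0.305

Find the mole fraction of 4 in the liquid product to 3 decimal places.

x_4 = 0.104

Let ψ = V/F and solve Σ zᵢ(Kᵢ−1)/(1+ψ(Kᵢ−1)) = 0.
Feasibility: ΣzᵢKᵢ = 1.290, Σzᵢ/Kᵢ = 1.051 — both > 1, two phases present.
Iterate (Newton) starting at ψ = 0.5:
  ψ = 0.500: g = 0.1308, g' = -0.263 → ψ = 0.997
  ψ = 0.997: g = -0.0490, g' = -0.623 → ψ = 0.918
  ψ = 0.918: g = -0.0062, g' = -0.478 → ψ = 0.905
Converged at ψ = 0.905.
Compositions from xᵢ = zᵢ/(1+ψ(Kᵢ−1)), yᵢ = Kᵢxᵢ:
  1: x = 0.033, y = 0.097
  2: x = 0.212, y = 0.315
  3: x = 0.365, y = 0.414
  4: x = 0.104, y = 0.087
  5: x = 0.286, y = 0.087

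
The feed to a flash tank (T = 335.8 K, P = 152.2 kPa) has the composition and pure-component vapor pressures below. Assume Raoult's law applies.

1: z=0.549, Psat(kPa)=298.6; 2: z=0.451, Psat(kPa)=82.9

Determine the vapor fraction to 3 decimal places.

Raoult's law: Kᵢ = Pᵢˢᵃᵗ/P = Pᵢˢᵃᵗ/152.2.
  K_1 = 298.6/152.2 = 1.96189, K_2 = 82.9/152.2 = 0.54468
Rachford–Rice: g(ψ) = Σ zᵢ(Kᵢ−1)/(1+ψ(Kᵢ−1)) = 0.
Feasibility: ΣzᵢKᵢ = 1.323, Σzᵢ/Kᵢ = 1.108 — both > 1, two phases present.
Binary case is linear: z₁(K₁−1)(1+ψ(K₂−1)) + z₂(K₂−1)(1+ψ(K₁−1)) = 0
⇒ ψ = [z₁(K₁−1)+z₂(K₂−1)] / [−(K₁−1)(K₂−1)] = 0.3227/0.4380 = 0.737

ψ = 0.737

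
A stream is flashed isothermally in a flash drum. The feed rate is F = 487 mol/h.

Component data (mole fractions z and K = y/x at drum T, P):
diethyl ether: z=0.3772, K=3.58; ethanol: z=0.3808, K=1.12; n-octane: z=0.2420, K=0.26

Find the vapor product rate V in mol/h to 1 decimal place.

V = 350.3 mol/h

Let β = V/F and solve Σ zᵢ(Kᵢ−1)/(1+β(Kᵢ−1)) = 0.
g(0) = ΣzᵢKᵢ − 1 = 0.8398 and g(1) = 1 − Σzᵢ/Kᵢ = -0.3761, so a root lies in (0, 1).
Newton–Raphson from β = 0.52:
  β = 0.5200: g = 0.16752, g' = -0.8129 → β = 0.7261
  β = 0.7261: g = -0.00630, g' = -0.9277 → β = 0.7193
Converged at β = 0.7193.
Then V = β·F = 0.7193·487 = 350.3 mol/h and L = F − V = 136.7 mol/h.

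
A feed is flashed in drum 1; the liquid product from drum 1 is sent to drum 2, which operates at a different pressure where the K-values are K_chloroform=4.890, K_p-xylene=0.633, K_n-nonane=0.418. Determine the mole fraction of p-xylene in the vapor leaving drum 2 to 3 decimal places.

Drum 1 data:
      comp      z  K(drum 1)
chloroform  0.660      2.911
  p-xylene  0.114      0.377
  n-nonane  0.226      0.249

Drum 1:
Iterate (Newton) starting at ψ₁ = 0.49:
  ψ₁ = 0.490: g = 0.2806, g' = -1.054 → ψ₁ = 0.756
  ψ₁ = 0.756: g = -0.0114, g' = -1.244 → ψ₁ = 0.747
Converged at ψ₁ = 0.747.
Drum-1 compositions:
  chloroform: x = 0.272, y = 0.791
  p-xylene: x = 0.213, y = 0.080
  n-nonane: x = 0.515, y = 0.128
Drum-2 feed = drum-1 liquid: z₂ = (0.2719, 0.2133, 0.5149).
Drum 2:
Let ψ₂ = V/F and solve Σ zᵢ(Kᵢ−1)/(1+ψ₂(Kᵢ−1)) = 0.
Check two-phase: ΣzᵢKᵢ = 1.680 > 1 and Σzᵢ/Kᵢ = 1.624 > 1, so g(0) = 0.680 > 0 and g(1) = -0.624 < 0.
Iterate (Newton) starting at ψ₂ = 0.56:
  ψ₂ = 0.560: g = -0.2103, g' = -0.837 → ψ₂ = 0.309
  ψ₂ = 0.309: g = 0.0271, g' = -1.145 → ψ₂ = 0.332
  ψ₂ = 0.332: g = 0.0007, g' = -1.088 → ψ₂ = 0.333
Converged at ψ₂ = 0.333.
  chloroform: x = 0.118, y = 0.579
  p-xylene: x = 0.243, y = 0.154
  n-nonane: x = 0.639, y = 0.267

y_p-xylene (drum 2) = 0.154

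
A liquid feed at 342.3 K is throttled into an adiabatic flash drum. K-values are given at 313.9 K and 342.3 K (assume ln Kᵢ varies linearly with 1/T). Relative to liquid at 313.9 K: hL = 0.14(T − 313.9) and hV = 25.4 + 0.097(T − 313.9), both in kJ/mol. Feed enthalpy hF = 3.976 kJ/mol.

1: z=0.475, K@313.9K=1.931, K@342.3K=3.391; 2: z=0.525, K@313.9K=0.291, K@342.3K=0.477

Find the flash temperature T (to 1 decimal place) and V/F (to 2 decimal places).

T = 315.4 K, V/F = 0.15

Adiabatic flash: solve Rachford–Rice at each trial T, then check hF = ψ·hV(T) + (1−ψ)·hL(T).
  T = 313.9 K: K = (1.931, 0.291), RR gives ψ = 0.106, H_out = 2.694 kJ/mol
  T = 342.3 K: K = (3.391, 0.477), RR gives ψ = 0.689, H_out = 20.627 kJ/mol
  T = 328.1 K: K = (2.590, 0.377), RR gives ψ = 0.432, H_out = 12.692 kJ/mol
  T = 321.0 K: K = (2.244, 0.332), RR gives ψ = 0.289, H_out = 8.245 kJ/mol
  T = 317.4 K: K = (2.081, 0.311), RR gives ψ = 0.204, H_out = 5.629 kJ/mol
  T = 315.6 K: K = (2.003, 0.300), RR gives ψ = 0.156, H_out = 4.178 kJ/mol
Linear interpolation between T = 313.9 (H_out = 2.694) and T = 315.6 (H_out = 4.178) on hF = 3.976 gives T ≈ 315.4 K, at which ψ = 0.15.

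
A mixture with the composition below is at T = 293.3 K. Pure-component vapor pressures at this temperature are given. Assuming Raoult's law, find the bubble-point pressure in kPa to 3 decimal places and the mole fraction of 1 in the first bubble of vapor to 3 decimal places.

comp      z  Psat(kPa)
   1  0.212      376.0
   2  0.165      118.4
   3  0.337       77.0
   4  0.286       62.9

Pbub = 143.186 kPa, y_1 = 0.557

At the bubble point ψ → 0, so ΣzᵢKᵢ = 1 with Kᵢ = Pᵢˢᵃᵗ/P ⇒ P = ΣzᵢPᵢˢᵃᵗ.
P = 0.212·376.0 + 0.165·118.4 + 0.337·77.0 + 0.286·62.9 = 143.186 kPa
yᵢ = zᵢPᵢˢᵃᵗ/P ⇒ y_1 = 0.212·376.0/143.186 = 0.557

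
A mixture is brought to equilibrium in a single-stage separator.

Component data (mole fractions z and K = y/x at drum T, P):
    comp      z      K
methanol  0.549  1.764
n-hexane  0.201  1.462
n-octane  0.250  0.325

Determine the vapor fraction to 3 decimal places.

ψ = 0.740

Rachford–Rice: g(ψ) = Σ zᵢ(Kᵢ−1)/(1+ψ(Kᵢ−1)) = 0.
g(0) = ΣzᵢKᵢ − 1 = 0.344 and g(1) = 1 − Σzᵢ/Kᵢ = -0.218, so a root lies in (0, 1).
Newton–Raphson from ψ = 0.5:
  ψ = 0.500: g = 0.1242, g' = -0.456 → ψ = 0.773
  ψ = 0.773: g = -0.0205, g' = -0.648 → ψ = 0.741
  ψ = 0.741: g = -0.0006, g' = -0.610 → ψ = 0.740
Converged at ψ = 0.740.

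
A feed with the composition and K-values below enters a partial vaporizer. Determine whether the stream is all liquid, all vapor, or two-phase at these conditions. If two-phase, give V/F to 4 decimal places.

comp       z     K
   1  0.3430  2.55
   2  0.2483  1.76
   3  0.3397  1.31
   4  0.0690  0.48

all vapor

ΣzᵢKᵢ = 1.7898; Σzᵢ/Kᵢ = 0.6787.
Since Σzᵢ/Kᵢ < 1 the mixture is above its dew point — single vapor phase.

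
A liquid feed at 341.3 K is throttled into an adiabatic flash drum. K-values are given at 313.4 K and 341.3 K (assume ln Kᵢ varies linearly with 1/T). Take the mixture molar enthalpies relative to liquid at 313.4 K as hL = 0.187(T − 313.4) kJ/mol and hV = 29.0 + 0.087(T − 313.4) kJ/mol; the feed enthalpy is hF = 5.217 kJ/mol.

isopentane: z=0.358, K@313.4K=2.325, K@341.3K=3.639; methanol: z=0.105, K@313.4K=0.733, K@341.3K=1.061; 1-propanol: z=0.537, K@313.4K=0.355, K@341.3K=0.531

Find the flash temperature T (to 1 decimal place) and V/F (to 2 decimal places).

T = 315.4 K, V/F = 0.17

Adiabatic flash: solve Rachford–Rice at each trial T, then check hF = ψ·hV(T) + (1−ψ)·hL(T).
  T = 313.4 K: K = (2.325, 0.733, 0.355), RR gives ψ = 0.127, H_out = 3.673 kJ/mol
  T = 341.3 K: K = (3.639, 1.061, 0.531), RR gives ψ = 0.636, H_out = 21.886 kJ/mol
  T = 327.4 K: K = (2.939, 0.889, 0.438), RR gives ψ = 0.386, H_out = 13.260 kJ/mol
  T = 320.4 K: K = (2.621, 0.809, 0.395), RR gives ψ = 0.262, H_out = 8.737 kJ/mol
  T = 316.9 K: K = (2.470, 0.771, 0.375), RR gives ψ = 0.197, H_out = 6.299 kJ/mol
  T = 315.1 K: K = (2.395, 0.751, 0.365), RR gives ψ = 0.162, H_out = 4.976 kJ/mol
Linear interpolation between T = 315.1 (H_out = 4.976) and T = 316.9 (H_out = 6.299) on hF = 5.217 gives T ≈ 315.4 K, at which ψ = 0.17.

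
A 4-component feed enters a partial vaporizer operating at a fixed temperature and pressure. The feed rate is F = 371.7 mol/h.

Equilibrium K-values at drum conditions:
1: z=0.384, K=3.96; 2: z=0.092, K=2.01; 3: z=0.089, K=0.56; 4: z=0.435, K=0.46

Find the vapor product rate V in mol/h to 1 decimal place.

Newton–Raphson from V/F = 0.48:
  V/F = 0.480: g = 0.1654, g' = -0.876 → V/F = 0.669
  V/F = 0.669: g = 0.0137, g' = -0.758 → V/F = 0.687
Converged at V/F = 0.687.
Then V = V/F·F = 0.6870·371.7 = 255.4 mol/h and L = F − V = 116.3 mol/h.

V = 255.4 mol/h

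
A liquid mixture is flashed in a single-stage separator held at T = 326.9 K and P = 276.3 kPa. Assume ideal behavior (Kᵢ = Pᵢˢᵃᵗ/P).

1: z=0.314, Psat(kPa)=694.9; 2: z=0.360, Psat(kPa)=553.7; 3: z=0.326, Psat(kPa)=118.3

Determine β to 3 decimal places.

Raoult's law: Kᵢ = Pᵢˢᵃᵗ/P = Pᵢˢᵃᵗ/276.3.
  K_1 = 694.9/276.3 = 2.51502, K_2 = 553.7/276.3 = 2.00398, K_3 = 118.3/276.3 = 0.42816
Let β = V/F and solve Σ zᵢ(Kᵢ−1)/(1+β(Kᵢ−1)) = 0.
Feasibility: ΣzᵢKᵢ = 1.651, Σzᵢ/Kᵢ = 1.066 — both > 1, two phases present.
Newton–Raphson from β = 0.31:
  β = 0.310: g = 0.3727, g' = -0.702 → β = 0.841
  β = 0.841: g = 0.0461, g' = -0.642 → β = 0.913
  β = 0.913: g = -0.0017, g' = -0.692 → β = 0.910
Converged at β = 0.910.

β = 0.910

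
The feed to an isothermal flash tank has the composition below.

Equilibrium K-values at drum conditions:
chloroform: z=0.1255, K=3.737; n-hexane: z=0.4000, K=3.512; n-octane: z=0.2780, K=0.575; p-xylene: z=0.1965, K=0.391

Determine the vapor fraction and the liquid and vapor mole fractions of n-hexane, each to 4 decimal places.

ψ = 0.8380, x_n-hexane = 0.1288, y_n-hexane = 0.4524

Material balance + equilibrium reduce to Σ zᵢ(Kᵢ−1)/(1+ψ(Kᵢ−1)) = 0.
g(0) = ΣzᵢKᵢ − 1 = 1.1105 and g(1) = 1 − Σzᵢ/Kᵢ = -0.1335, so a root lies in (0, 1).
Iterate (Newton) starting at ψ = 0.5:
  ψ = 0.5000: g = 0.26832, g' = -0.8952 → ψ = 0.7998
  ψ = 0.7998: g = 0.02937, g' = -0.7634 → ψ = 0.8382
  ψ = 0.8382: g = -0.00018, g' = -0.7736 → ψ = 0.8380
Converged at ψ = 0.8380.
Compositions from xᵢ = zᵢ/(1+ψ(Kᵢ−1)), yᵢ = Kᵢxᵢ:
  chloroform: x = 0.0381, y = 0.1424
  n-hexane: x = 0.1288, y = 0.4524
  n-octane: x = 0.4318, y = 0.2483
  p-xylene: x = 0.4013, y = 0.1569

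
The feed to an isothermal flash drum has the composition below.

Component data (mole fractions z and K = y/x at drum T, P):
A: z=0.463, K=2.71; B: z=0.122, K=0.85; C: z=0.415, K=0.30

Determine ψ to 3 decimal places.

ψ = 0.454

Newton iteration, ψ⁰ = 0.5:
  ψ = 0.500: g = -0.0399, g' = -0.878 → ψ = 0.455
  ψ = 0.455: g = -0.0002, g' = -0.869 → ψ = 0.454
Converged at ψ = 0.454.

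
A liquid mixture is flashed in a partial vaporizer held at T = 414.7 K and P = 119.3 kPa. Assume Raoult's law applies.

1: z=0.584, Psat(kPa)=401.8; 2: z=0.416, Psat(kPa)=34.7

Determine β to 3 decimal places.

Raoult's law: Kᵢ = Pᵢˢᵃᵗ/P = Pᵢˢᵃᵗ/119.3.
  K_1 = 401.8/119.3 = 3.36798, K_2 = 34.7/119.3 = 0.29086
Rachford–Rice: g(β) = Σ zᵢ(Kᵢ−1)/(1+β(Kᵢ−1)) = 0.
Check two-phase: ΣzᵢKᵢ = 2.088 > 1 and Σzᵢ/Kᵢ = 1.604 > 1, so g(0) = 1.088 > 0 and g(1) = -0.604 < 0.
Binary case is linear: z₁(K₁−1)(1+β(K₂−1)) + z₂(K₂−1)(1+β(K₁−1)) = 0
⇒ β = [z₁(K₁−1)+z₂(K₂−1)] / [−(K₁−1)(K₂−1)] = 1.0879/1.6792 = 0.648

β = 0.648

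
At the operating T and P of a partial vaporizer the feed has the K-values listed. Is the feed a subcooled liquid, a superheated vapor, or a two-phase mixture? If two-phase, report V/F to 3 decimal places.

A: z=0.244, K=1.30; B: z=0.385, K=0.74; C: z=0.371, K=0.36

subcooled liquid

ΣzᵢKᵢ = 0.736; Σzᵢ/Kᵢ = 1.739.
Since ΣzᵢKᵢ < 1 the mixture is below its bubble point — single liquid phase.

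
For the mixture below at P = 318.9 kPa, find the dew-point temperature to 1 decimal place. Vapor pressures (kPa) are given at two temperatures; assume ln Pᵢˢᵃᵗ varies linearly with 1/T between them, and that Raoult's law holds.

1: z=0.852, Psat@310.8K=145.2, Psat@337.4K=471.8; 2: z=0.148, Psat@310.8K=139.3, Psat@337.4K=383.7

T = 328.6 K

Dew-point temperature: Σzᵢ·P/Pᵢˢᵃᵗ(T) = 1. Interpolate ln Pᵢˢᵃᵗ = aᵢ + bᵢ/T.
  T = 310.8 K: ΣzᵢP/Pᵢˢᵃᵗ = 2.2100
  T = 337.4 K: ΣzᵢP/Pᵢˢᵃᵗ = 0.6989
  T = 324.1 K: ΣzᵢP/Pᵢˢᵃᵗ = 1.2132
  T = 330.8 K: ΣzᵢP/Pᵢˢᵃᵗ = 0.9137
  T = 327.5 K: ΣzᵢP/Pᵢˢᵃᵗ = 1.0491
  T = 329.1 K: ΣzᵢP/Pᵢˢᵃᵗ = 0.9808
  T = 328.3 K: ΣzᵢP/Pᵢˢᵃᵗ = 1.0143
Interpolating between 328.3 K and 329.1 K gives T ≈ 328.6 K.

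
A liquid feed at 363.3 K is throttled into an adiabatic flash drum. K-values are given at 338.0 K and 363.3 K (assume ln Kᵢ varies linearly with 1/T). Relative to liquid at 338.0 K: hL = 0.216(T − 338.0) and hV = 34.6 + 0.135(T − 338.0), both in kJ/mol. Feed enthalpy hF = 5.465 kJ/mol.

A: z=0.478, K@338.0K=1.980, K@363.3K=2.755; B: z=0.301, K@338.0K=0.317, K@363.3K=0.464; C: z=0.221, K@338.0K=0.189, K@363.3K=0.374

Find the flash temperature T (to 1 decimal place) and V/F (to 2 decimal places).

T = 339.7 K, V/F = 0.15

Adiabatic flash: solve Rachford–Rice at each trial T, then check hF = ψ·hV(T) + (1−ψ)·hL(T).
  T = 338.0 K: K = (1.980, 0.317, 0.189), RR gives ψ = 0.115, H_out = 3.990 kJ/mol
  T = 363.3 K: K = (2.755, 0.464, 0.374), RR gives ψ = 0.533, H_out = 22.813 kJ/mol
  T = 350.6 K: K = (2.348, 0.386, 0.269), RR gives ψ = 0.331, H_out = 13.851 kJ/mol
  T = 344.3 K: K = (2.160, 0.350, 0.226), RR gives ψ = 0.230, H_out = 9.184 kJ/mol
  T = 341.1 K: K = (2.067, 0.333, 0.207), RR gives ψ = 0.174, H_out = 6.635 kJ/mol
  T = 339.6 K: K = (2.025, 0.325, 0.198), RR gives ψ = 0.146, H_out = 5.380 kJ/mol
Linear interpolation between T = 339.6 (H_out = 5.380) and T = 341.1 (H_out = 6.635) on hF = 5.465 gives T ≈ 339.7 K, at which ψ = 0.15.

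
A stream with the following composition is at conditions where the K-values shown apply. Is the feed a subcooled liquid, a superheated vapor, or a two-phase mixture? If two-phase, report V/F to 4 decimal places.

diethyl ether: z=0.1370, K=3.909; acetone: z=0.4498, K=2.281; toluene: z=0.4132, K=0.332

two-phase, V/F = 0.6114

ΣzᵢKᵢ = 1.6987; Σzᵢ/Kᵢ = 1.4768.
Both exceed 1, so a two-phase solution exists.
Material balance + equilibrium reduce to Σ zᵢ(Kᵢ−1)/(1+ψ(Kᵢ−1)) = 0.
Iterate (Newton) starting at ψ = 0.35:
  ψ = 0.3500: g = 0.23506, g' = -0.9506 → ψ = 0.5973
  ψ = 0.5973: g = 0.01277, g' = -0.9020 → ψ = 0.6114
Converged at ψ = 0.6114.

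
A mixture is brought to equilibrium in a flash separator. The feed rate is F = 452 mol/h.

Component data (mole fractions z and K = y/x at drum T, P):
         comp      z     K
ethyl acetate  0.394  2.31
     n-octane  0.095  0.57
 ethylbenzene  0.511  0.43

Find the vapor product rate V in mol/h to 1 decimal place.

Rachford–Rice: g(ψ) = Σ zᵢ(Kᵢ−1)/(1+ψ(Kᵢ−1)) = 0.
g(0) = ΣzᵢKᵢ − 1 = 0.184 and g(1) = 1 − Σzᵢ/Kᵢ = -0.526, so a root lies in (0, 1).
Iterate (Newton) starting at ψ = 0.5:
  ψ = 0.500: g = -0.1475, g' = -0.600 → ψ = 0.254
  ψ = 0.254: g = 0.0007, g' = -0.630 → ψ = 0.255
Converged at ψ = 0.255.
Then V = ψ·F = 0.2553·452 = 115.4 mol/h and L = F − V = 336.6 mol/h.

V = 115.4 mol/h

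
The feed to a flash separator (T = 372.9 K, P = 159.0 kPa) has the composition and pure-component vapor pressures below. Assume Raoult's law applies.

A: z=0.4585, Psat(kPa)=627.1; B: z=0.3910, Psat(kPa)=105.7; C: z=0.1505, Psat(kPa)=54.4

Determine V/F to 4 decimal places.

V/F = 0.8195

Raoult's law: Kᵢ = Pᵢˢᵃᵗ/P = Pᵢˢᵃᵗ/159.0.
  K_A = 627.1/159.0 = 3.944025, K_B = 105.7/159.0 = 0.664780, K_C = 54.4/159.0 = 0.342138
Material balance + equilibrium reduce to Σ zᵢ(Kᵢ−1)/(1+V/F(Kᵢ−1)) = 0.
g(0) = ΣzᵢKᵢ − 1 = 1.1198 and g(1) = 1 − Σzᵢ/Kᵢ = -0.1443, so a root lies in (0, 1).
Newton iteration, V/F⁰ = 0.5:
  V/F = 0.5000: g = 0.24105, g' = -0.8584 → V/F = 0.7808
  V/F = 0.7808: g = 0.02807, g' = -0.7212 → V/F = 0.8197
  V/F = 0.8197: g = -0.00017, g' = -0.7315 → V/F = 0.8195
Converged at V/F = 0.8195.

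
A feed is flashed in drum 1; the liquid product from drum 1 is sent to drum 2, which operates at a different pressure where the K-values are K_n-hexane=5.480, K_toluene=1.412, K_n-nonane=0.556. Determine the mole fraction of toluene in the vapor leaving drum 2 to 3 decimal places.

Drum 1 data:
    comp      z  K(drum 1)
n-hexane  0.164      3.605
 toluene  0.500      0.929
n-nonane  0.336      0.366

y_toluene (drum 2) = 0.540

Drum 1:
Newton–Raphson from ψ₁ = 0.5:
  ψ₁ = 0.500: g = -0.1632, g' = -0.502 → ψ₁ = 0.175
  ψ₁ = 0.175: g = 0.0178, g' = -0.698 → ψ₁ = 0.201
Converged at ψ₁ = 0.201.
Drum-1 compositions:
  n-hexane: x = 0.108, y = 0.388
  toluene: x = 0.507, y = 0.471
  n-nonane: x = 0.385, y = 0.141
Drum-2 feed = drum-1 liquid: z₂ = (0.1076, 0.5073, 0.3852).
Drum 2:
Iterate (Newton) starting at ψ₂ = 0.5:
  ψ₂ = 0.500: g = 0.1022, g' = -0.390 → ψ₂ = 0.762
  ψ₂ = 0.762: g = 0.0098, g' = -0.334 → ψ₂ = 0.791
Converged at ψ₂ = 0.791.
  n-hexane: x = 0.024, y = 0.130
  toluene: x = 0.383, y = 0.540
  n-nonane: x = 0.594, y = 0.330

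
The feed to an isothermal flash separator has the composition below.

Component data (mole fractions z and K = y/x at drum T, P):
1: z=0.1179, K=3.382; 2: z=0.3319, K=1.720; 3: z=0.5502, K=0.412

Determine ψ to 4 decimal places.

Rachford–Rice: g(ψ) = Σ zᵢ(Kᵢ−1)/(1+ψ(Kᵢ−1)) = 0.
g(0) = ΣzᵢKᵢ − 1 = 0.1963 and g(1) = 1 − Σzᵢ/Kᵢ = -0.5633, so a root lies in (0, 1).
Newton iteration, ψ⁰ = 0.54:
  ψ = 0.5400: g = -0.17913, g' = -0.6256 → ψ = 0.2537
  ψ = 0.2537: g = -0.00311, g' = -0.6457 → ψ = 0.2489
Converged at ψ = 0.2489.

ψ = 0.2489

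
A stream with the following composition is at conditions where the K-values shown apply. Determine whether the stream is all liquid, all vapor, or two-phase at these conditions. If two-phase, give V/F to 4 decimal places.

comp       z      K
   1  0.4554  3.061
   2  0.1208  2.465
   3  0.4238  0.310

ΣzᵢKᵢ = 1.8231; Σzᵢ/Kᵢ = 1.5649.
Both exceed 1, so a two-phase solution exists.
Rachford–Rice: g(ψ) = Σ zᵢ(Kᵢ−1)/(1+ψ(Kᵢ−1)) = 0.
Iterate (Newton) starting at ψ = 0.5:
  ψ = 0.5000: g = 0.11794, g' = -1.0259 → ψ = 0.6150
  ψ = 0.6150: g = -0.00093, g' = -1.0568 → ψ = 0.6141
Converged at ψ = 0.6141.

two-phase, V/F = 0.6141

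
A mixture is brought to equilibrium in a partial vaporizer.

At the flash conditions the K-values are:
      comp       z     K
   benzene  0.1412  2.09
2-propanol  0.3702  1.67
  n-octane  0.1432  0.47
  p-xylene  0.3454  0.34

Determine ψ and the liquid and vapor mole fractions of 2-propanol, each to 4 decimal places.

Rachford–Rice: g(ψ) = Σ zᵢ(Kᵢ−1)/(1+ψ(Kᵢ−1)) = 0.
g(0) = ΣzᵢKᵢ − 1 = 0.0981 and g(1) = 1 − Σzᵢ/Kᵢ = -0.6098, so a root lies in (0, 1).
Newton iteration, ψ⁰ = 0.31:
  ψ = 0.3100: g = -0.05701, g' = -0.5031 → ψ = 0.1967
  ψ = 0.1967: g = -0.00081, g' = -0.4923 → ψ = 0.1950
Converged at ψ = 0.1950.
Compositions from xᵢ = zᵢ/(1+ψ(Kᵢ−1)), yᵢ = Kᵢxᵢ:
  benzene: x = 0.1164, y = 0.2434
  2-propanol: x = 0.3274, y = 0.5468
  n-octane: x = 0.1597, y = 0.0751
  p-xylene: x = 0.3964, y = 0.1348

ψ = 0.1950, x_2-propanol = 0.3274, y_2-propanol = 0.5468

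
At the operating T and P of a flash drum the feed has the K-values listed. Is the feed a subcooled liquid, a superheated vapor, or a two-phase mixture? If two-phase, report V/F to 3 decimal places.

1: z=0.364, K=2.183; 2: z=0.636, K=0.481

two-phase, V/F = 0.164

ΣzᵢKᵢ = 1.101; Σzᵢ/Kᵢ = 1.489.
Both exceed 1, so a two-phase solution exists.
Material balance + equilibrium reduce to Σ zᵢ(Kᵢ−1)/(1+ψ(Kᵢ−1)) = 0.
Newton iteration, ψ⁰ = 0.51:
  ψ = 0.510: g = -0.1803, g' = -0.515 → ψ = 0.160
  ψ = 0.160: g = 0.0022, g' = -0.564 → ψ = 0.164
Converged at ψ = 0.164.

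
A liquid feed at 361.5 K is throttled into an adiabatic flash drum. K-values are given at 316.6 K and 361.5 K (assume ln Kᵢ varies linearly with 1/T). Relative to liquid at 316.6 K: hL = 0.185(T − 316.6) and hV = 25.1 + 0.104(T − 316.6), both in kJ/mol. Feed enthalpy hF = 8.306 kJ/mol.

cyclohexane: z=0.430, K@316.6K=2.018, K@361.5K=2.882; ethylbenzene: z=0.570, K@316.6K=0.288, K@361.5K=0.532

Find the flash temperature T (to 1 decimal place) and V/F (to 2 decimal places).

T = 331.5 K, V/F = 0.23

Adiabatic flash: solve Rachford–Rice at each trial T, then check hF = ψ·hV(T) + (1−ψ)·hL(T).
  T = 316.6 K: K = (2.018, 0.288), RR gives ψ = 0.044, H_out = 1.105 kJ/mol
  T = 361.5 K: K = (2.882, 0.532), RR gives ψ = 0.616, H_out = 21.526 kJ/mol
  T = 339.1 K: K = (2.441, 0.400), RR gives ψ = 0.321, H_out = 11.631 kJ/mol
  T = 327.9 K: K = (2.228, 0.341), RR gives ψ = 0.189, H_out = 6.654 kJ/mol
  T = 333.5 K: K = (2.334, 0.370), RR gives ψ = 0.255, H_out = 9.181 kJ/mol
  T = 330.7 K: K = (2.281, 0.356), RR gives ψ = 0.222, H_out = 7.930 kJ/mol
  T = 332.1 K: K = (2.307, 0.363), RR gives ψ = 0.239, H_out = 8.558 kJ/mol
Linear interpolation between T = 330.7 (H_out = 7.930) and T = 332.1 (H_out = 8.558) on hF = 8.306 gives T ≈ 331.5 K, at which ψ = 0.23.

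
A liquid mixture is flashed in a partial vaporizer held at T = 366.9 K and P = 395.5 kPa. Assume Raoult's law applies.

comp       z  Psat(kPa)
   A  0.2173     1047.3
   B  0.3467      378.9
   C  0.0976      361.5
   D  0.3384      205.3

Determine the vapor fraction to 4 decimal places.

Raoult's law: Kᵢ = Pᵢˢᵃᵗ/P = Pᵢˢᵃᵗ/395.5.
  K_A = 1047.3/395.5 = 2.648040, K_B = 378.9/395.5 = 0.958028, K_C = 361.5/395.5 = 0.914033, K_D = 205.3/395.5 = 0.519090
Rachford–Rice: g(ψ) = Σ zᵢ(Kᵢ−1)/(1+ψ(Kᵢ−1)) = 0.
Check two-phase: ΣzᵢKᵢ = 1.1724 > 1 and Σzᵢ/Kᵢ = 1.2026 > 1, so g(0) = 0.1724 > 0 and g(1) = -0.2026 < 0.
Newton iteration, ψ⁰ = 0.48:
  ψ = 0.4800: g = -0.03523, g' = -0.3177 → ψ = 0.3691
  ψ = 0.3691: g = 0.00137, g' = -0.3453 → ψ = 0.3730
Converged at ψ = 0.3731.

ψ = 0.3731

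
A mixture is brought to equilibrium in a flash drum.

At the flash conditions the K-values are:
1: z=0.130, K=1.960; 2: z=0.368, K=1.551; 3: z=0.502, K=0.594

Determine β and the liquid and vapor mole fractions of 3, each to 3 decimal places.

Let β = V/F and solve Σ zᵢ(Kᵢ−1)/(1+β(Kᵢ−1)) = 0.
g(0) = ΣzᵢKᵢ − 1 = 0.124 and g(1) = 1 − Σzᵢ/Kᵢ = -0.149, so a root lies in (0, 1).
Newton iteration, β⁰ = 0.5:
  β = 0.500: g = -0.0124, g' = -0.254 → β = 0.451
Converged at β = 0.451.
Compositions from xᵢ = zᵢ/(1+β(Kᵢ−1)), yᵢ = Kᵢxᵢ:
  1: x = 0.091, y = 0.178
  2: x = 0.295, y = 0.457
  3: x = 0.615, y = 0.365

β = 0.451, x_3 = 0.615, y_3 = 0.365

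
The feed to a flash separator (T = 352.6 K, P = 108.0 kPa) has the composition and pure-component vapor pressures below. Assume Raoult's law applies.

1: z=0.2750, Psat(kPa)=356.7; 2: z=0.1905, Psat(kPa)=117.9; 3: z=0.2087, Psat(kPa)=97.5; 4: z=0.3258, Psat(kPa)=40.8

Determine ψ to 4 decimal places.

Raoult's law: Kᵢ = Pᵢˢᵃᵗ/P = Pᵢˢᵃᵗ/108.0.
  K_1 = 356.7/108.0 = 3.302778, K_2 = 117.9/108.0 = 1.091667, K_3 = 97.5/108.0 = 0.902778, K_4 = 40.8/108.0 = 0.377778
Let ψ = V/F and solve Σ zᵢ(Kᵢ−1)/(1+ψ(Kᵢ−1)) = 0.
g(0) = ΣzᵢKᵢ − 1 = 0.4277 and g(1) = 1 − Σzᵢ/Kᵢ = -0.3514, so a root lies in (0, 1).
Newton iteration, ψ⁰ = 0.5:
  ψ = 0.5000: g = -0.00455, g' = -0.5845 → ψ = 0.4922
Converged at ψ = 0.4922.

ψ = 0.4922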